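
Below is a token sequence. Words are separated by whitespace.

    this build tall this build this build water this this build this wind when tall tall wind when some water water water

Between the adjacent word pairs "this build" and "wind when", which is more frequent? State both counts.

"this build": 4 occurrences
"wind when": 2 occurrences

"this build" (4 vs 2)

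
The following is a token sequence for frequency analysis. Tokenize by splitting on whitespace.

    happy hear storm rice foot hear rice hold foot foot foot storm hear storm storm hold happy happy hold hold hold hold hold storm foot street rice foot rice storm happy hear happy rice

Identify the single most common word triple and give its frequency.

"hold hold hold", 3 times

Trigram frequencies (highest first):
  hold hold hold: 3
  happy hear storm: 1
  hear storm rice: 1
  storm rice foot: 1
  rice foot hear: 1
  foot hear rice: 1
  … (24 more, each ≤ 1)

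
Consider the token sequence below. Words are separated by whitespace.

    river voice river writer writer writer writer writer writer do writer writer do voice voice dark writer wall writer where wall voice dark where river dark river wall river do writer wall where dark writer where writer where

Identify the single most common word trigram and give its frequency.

Trigram frequencies (highest first):
  writer writer writer: 4
  writer writer do: 2
  river voice river: 1
  voice river writer: 1
  river writer writer: 1
  writer do writer: 1
  … (26 more, each ≤ 1)

"writer writer writer", 4 times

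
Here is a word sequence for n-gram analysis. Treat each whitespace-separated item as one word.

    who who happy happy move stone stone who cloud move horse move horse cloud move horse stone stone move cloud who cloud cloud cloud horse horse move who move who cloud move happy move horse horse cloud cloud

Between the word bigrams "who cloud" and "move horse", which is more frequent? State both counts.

"who cloud": 3 occurrences
"move horse": 4 occurrences

"move horse" (4 vs 3)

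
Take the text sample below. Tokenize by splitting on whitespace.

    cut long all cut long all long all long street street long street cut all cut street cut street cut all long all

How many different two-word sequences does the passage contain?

10

23 tokens → 22 bigram windows in total.
Repeated bigrams (each contributes count−1 duplicates):
  long all: 4
  all long: 3
  street cut: 3
  all cut: 2
  cut all: 2
  cut long: 2
  cut street: 2
  long street: 2
12 duplicate windows → 22 − 12 = 10 distinct.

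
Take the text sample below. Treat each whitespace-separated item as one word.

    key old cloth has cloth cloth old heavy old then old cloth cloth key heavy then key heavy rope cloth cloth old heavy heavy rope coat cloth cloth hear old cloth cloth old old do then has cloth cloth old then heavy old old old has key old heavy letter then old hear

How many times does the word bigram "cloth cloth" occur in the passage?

Scanning the 52 overlapping bigram windows for "cloth cloth":
  position 5–6: cloth cloth
  position 12–13: cloth cloth
  position 20–21: cloth cloth
  position 27–28: cloth cloth
  position 31–32: cloth cloth
  position 38–39: cloth cloth

6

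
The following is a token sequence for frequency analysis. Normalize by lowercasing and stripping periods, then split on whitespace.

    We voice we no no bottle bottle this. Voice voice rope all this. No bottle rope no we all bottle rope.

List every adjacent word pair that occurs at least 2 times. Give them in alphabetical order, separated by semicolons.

bottle rope; no bottle

Bigram counts meeting the condition (at least 2 times):
  bottle rope: 2
  no bottle: 2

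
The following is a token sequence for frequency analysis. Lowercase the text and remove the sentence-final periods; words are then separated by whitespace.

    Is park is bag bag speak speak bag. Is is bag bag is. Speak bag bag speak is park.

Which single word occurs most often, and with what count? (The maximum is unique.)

"bag", 7 times

Unigram frequencies (highest first):
  bag: 7
  is: 6
  speak: 4
  park: 2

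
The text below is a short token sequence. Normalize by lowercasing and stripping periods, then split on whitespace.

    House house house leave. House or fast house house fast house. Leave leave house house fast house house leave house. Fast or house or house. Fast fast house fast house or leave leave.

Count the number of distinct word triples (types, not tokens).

25

33 tokens → 31 trigram windows in total.
Repeated trigrams (each contributes count−1 duplicates):
  house fast house: 3
  fast house house: 2
  house house fast: 2
  house house leave: 2
  house leave house: 2
6 duplicate windows → 31 − 6 = 25 distinct.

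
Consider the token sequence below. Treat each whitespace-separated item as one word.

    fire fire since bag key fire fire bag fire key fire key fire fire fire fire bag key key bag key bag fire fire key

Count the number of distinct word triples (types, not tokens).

19

25 tokens → 23 trigram windows in total.
Repeated trigrams (each contributes count−1 duplicates):
  fire fire bag: 2
  fire fire fire: 2
  fire key fire: 2
  key fire fire: 2
4 duplicate windows → 23 − 4 = 19 distinct.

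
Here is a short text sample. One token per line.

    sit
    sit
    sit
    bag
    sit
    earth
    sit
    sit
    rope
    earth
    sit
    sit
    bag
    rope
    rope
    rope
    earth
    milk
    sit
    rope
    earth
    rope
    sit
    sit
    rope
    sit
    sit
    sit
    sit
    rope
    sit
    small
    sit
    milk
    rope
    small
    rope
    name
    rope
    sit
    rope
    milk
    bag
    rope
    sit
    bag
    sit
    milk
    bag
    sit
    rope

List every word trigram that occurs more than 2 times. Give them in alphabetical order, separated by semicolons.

Trigram counts meeting the condition (more than 2 times):
  sit sit rope: 3
  sit sit sit: 3

sit sit rope; sit sit sit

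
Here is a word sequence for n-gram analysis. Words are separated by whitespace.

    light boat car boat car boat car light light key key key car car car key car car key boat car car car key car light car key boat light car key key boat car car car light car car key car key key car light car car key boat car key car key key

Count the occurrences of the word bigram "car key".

10

Scanning the 54 overlapping bigram windows for "car key":
  position 15–16: car key
  position 18–19: car key
  position 23–24: car key
  position 27–28: car key
  position 31–32: car key
  position 40–41: car key
  position 42–43: car key
  position 48–49: car key
  position 51–52: car key
  position 53–54: car key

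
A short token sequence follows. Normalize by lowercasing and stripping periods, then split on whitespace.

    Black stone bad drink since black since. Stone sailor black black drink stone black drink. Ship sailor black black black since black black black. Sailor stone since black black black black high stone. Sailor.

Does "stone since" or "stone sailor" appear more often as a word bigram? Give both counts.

"stone sailor" (2 vs 1)

"stone since": 1 occurrence
"stone sailor": 2 occurrences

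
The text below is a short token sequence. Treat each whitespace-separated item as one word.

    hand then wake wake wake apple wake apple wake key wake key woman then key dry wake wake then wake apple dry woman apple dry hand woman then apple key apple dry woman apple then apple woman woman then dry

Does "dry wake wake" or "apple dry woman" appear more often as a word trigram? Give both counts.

"dry wake wake": 1 occurrence
"apple dry woman": 2 occurrences

"apple dry woman" (2 vs 1)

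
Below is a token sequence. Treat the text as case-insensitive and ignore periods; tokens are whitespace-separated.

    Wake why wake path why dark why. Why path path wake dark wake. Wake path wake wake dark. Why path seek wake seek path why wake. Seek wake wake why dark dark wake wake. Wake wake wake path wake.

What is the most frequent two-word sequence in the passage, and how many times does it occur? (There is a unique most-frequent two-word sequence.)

Bigram frequencies (highest first):
  wake wake: 7
  wake path: 3
  path wake: 3
  wake why: 2
  why wake: 2
  path why: 2
  … (12 more, each ≤ 2)

"wake wake", 7 times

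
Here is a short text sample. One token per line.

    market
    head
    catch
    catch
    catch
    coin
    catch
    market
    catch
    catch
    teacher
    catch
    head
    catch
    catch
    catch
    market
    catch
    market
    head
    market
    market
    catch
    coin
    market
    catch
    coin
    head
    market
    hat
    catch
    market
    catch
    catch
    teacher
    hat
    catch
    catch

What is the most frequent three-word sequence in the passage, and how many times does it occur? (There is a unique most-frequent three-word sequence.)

"catch market catch", 3 times

Trigram frequencies (highest first):
  catch market catch: 3
  head catch catch: 2
  catch catch catch: 2
  market catch catch: 2
  catch catch teacher: 2
  market catch coin: 2
  … (23 more, each ≤ 1)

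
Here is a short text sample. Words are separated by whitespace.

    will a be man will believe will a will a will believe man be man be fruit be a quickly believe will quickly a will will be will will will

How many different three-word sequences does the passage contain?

27

30 tokens → 28 trigram windows in total.
Repeated trigrams (each contributes count−1 duplicates):
  will a will: 2
1 duplicate windows → 28 − 1 = 27 distinct.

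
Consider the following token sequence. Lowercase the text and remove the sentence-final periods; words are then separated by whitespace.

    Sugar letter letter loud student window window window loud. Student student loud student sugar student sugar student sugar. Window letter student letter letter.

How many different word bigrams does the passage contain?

23 tokens → 22 bigram windows in total.
Repeated bigrams (each contributes count−1 duplicates):
  loud student: 3
  student sugar: 3
  letter letter: 2
  sugar student: 2
  window window: 2
7 duplicate windows → 22 − 7 = 15 distinct.

15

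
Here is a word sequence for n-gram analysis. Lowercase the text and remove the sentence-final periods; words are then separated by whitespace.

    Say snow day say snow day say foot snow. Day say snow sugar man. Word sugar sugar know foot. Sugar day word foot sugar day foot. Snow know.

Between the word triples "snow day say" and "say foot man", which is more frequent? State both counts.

"snow day say" (3 vs 0)

"snow day say": 3 occurrences
"say foot man": 0 occurrences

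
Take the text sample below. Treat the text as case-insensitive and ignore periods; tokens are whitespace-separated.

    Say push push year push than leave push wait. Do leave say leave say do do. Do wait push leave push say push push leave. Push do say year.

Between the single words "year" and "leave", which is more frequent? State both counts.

"year": 2 occurrences
"leave": 5 occurrences

"leave" (5 vs 2)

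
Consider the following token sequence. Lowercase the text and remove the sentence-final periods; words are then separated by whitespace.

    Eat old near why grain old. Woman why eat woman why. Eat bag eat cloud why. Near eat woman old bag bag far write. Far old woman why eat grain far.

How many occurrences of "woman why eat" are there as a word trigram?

Scanning the 29 overlapping trigram windows for "woman why eat":
  position 7–9: woman why eat
  position 10–12: woman why eat
  position 27–29: woman why eat

3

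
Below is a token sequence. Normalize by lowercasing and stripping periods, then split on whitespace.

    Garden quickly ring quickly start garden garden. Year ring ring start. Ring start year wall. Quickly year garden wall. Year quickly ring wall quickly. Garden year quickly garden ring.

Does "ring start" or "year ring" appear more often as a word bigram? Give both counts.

"ring start" (2 vs 1)

"ring start": 2 occurrences
"year ring": 1 occurrence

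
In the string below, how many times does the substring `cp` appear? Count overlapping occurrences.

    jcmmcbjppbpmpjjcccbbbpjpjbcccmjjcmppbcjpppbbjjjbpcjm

Sliding a length-2 window over the 52 characters (51 positions):
  (no match at any position)

0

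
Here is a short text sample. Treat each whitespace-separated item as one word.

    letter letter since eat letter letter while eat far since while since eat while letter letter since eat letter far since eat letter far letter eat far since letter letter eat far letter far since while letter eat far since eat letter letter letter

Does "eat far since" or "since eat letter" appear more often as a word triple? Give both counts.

"since eat letter" (4 vs 3)

"eat far since": 3 occurrences
"since eat letter": 4 occurrences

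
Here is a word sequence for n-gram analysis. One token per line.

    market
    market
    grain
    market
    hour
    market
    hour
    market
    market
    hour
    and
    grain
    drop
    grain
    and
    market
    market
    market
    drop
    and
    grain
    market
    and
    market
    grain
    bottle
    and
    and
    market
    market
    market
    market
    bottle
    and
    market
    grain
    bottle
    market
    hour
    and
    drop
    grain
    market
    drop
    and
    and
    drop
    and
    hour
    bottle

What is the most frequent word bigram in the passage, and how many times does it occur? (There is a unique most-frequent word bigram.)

Bigram frequencies (highest first):
  market market: 7
  market hour: 4
  and market: 4
  market grain: 3
  grain market: 3
  drop and: 3
  … (16 more, each ≤ 2)

"market market", 7 times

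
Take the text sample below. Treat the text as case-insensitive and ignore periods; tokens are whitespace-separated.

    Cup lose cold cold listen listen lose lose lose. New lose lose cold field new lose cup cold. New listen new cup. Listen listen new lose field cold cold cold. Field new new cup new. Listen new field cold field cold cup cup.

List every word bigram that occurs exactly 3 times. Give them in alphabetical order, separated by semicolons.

cold cold; cold field; field cold; listen new; lose lose; new lose

Bigram counts meeting the condition (exactly 3 times):
  cold cold: 3
  cold field: 3
  field cold: 3
  listen new: 3
  lose lose: 3
  new lose: 3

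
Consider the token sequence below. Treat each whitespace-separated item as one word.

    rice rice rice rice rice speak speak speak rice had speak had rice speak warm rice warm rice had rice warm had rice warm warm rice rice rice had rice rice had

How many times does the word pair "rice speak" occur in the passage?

Scanning the 31 overlapping bigram windows for "rice speak":
  position 5–6: rice speak
  position 13–14: rice speak

2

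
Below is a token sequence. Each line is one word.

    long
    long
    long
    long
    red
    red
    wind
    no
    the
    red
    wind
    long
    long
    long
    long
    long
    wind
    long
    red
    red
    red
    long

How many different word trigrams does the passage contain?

22 tokens → 20 trigram windows in total.
Repeated trigrams (each contributes count−1 duplicates):
  long long long: 5
  long red red: 2
5 duplicate windows → 20 − 5 = 15 distinct.

15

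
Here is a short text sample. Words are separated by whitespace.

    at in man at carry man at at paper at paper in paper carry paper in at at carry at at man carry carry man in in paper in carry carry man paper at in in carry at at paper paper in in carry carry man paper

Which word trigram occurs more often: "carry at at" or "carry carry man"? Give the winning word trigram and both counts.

"carry carry man" (3 vs 2)

"carry at at": 2 occurrences
"carry carry man": 3 occurrences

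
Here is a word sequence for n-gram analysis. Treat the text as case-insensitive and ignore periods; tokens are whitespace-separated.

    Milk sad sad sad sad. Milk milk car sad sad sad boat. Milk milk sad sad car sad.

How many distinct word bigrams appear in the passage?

9

18 tokens → 17 bigram windows in total.
Repeated bigrams (each contributes count−1 duplicates):
  sad sad: 6
  car sad: 2
  milk milk: 2
  milk sad: 2
8 duplicate windows → 17 − 8 = 9 distinct.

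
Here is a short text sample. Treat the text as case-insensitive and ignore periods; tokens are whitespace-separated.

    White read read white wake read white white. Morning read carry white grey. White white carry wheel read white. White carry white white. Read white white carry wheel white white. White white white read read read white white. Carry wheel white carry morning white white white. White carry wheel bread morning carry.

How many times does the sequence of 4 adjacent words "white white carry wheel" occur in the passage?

4

Scanning the 49 overlapping 4-gram windows for "white white carry wheel":
  position 14–17: white white carry wheel
  position 25–28: white white carry wheel
  position 37–40: white white carry wheel
  position 46–49: white white carry wheel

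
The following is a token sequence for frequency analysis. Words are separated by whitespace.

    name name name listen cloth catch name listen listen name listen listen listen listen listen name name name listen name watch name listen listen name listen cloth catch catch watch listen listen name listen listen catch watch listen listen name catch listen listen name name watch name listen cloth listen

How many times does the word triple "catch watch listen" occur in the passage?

2

Scanning the 48 overlapping trigram windows for "catch watch listen":
  position 29–31: catch watch listen
  position 36–38: catch watch listen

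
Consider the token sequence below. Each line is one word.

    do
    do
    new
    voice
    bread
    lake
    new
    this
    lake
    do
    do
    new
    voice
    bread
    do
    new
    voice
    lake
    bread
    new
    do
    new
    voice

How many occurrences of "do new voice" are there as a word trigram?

Scanning the 21 overlapping trigram windows for "do new voice":
  position 2–4: do new voice
  position 11–13: do new voice
  position 15–17: do new voice
  position 21–23: do new voice

4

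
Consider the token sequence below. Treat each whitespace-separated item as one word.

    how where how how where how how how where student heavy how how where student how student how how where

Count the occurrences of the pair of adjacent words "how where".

Scanning the 19 overlapping bigram windows for "how where":
  position 1–2: how where
  position 4–5: how where
  position 8–9: how where
  position 13–14: how where
  position 19–20: how where

5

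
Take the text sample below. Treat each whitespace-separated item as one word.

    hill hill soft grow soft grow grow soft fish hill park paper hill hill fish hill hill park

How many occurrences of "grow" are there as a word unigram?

Scanning the 18 tokens for "grow":
  position 4: grow
  position 6: grow
  position 7: grow

3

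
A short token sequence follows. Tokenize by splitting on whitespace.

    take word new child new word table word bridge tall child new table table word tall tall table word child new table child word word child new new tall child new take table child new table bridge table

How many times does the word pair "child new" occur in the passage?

Scanning the 37 overlapping bigram windows for "child new":
  position 4–5: child new
  position 11–12: child new
  position 20–21: child new
  position 26–27: child new
  position 30–31: child new
  position 34–35: child new

6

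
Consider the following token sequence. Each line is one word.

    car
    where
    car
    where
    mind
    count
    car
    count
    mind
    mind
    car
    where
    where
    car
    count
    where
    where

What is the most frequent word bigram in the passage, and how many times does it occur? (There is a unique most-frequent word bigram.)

Bigram frequencies (highest first):
  car where: 3
  where car: 2
  car count: 2
  where where: 2
  where mind: 1
  mind count: 1
  … (5 more, each ≤ 1)

"car where", 3 times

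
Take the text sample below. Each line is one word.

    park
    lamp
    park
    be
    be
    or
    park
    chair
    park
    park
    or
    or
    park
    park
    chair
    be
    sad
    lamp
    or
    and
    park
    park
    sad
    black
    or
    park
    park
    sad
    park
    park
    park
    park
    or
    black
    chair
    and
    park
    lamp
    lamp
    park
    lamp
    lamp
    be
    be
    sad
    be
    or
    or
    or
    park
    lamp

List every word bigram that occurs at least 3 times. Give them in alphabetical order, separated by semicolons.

Bigram counts meeting the condition (at least 3 times):
  or or: 3
  or park: 4
  park lamp: 4
  park park: 7

or or; or park; park lamp; park park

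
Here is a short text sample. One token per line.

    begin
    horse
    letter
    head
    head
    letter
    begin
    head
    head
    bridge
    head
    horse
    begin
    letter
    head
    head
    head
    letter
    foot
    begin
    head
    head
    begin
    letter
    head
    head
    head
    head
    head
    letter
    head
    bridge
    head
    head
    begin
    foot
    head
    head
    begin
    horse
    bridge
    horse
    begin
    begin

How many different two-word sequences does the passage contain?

44 tokens → 43 bigram windows in total.
Repeated bigrams (each contributes count−1 duplicates):
  head head: 11
  letter head: 4
  head begin: 3
  head letter: 3
  begin head: 2
  begin horse: 2
  begin letter: 2
  bridge head: 2
  … (2 more repeated)
23 duplicate windows → 43 − 23 = 20 distinct.

20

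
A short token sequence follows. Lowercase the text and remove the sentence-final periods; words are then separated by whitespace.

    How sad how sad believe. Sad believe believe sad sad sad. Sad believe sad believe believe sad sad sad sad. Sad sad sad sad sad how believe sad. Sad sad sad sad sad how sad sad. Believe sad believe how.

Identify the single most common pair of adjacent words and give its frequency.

Bigram frequencies (highest first):
  sad sad: 17
  sad believe: 6
  believe sad: 6
  how sad: 3
  sad how: 3
  believe believe: 2
  … (2 more, each ≤ 1)

"sad sad", 17 times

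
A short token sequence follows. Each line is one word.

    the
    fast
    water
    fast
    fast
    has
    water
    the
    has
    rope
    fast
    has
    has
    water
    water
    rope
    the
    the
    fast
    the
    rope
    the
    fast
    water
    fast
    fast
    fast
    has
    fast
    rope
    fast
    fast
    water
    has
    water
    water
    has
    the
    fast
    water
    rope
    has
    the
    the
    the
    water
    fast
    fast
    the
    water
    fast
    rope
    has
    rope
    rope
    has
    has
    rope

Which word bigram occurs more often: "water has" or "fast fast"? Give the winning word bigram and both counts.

"fast fast" (5 vs 2)

"water has": 2 occurrences
"fast fast": 5 occurrences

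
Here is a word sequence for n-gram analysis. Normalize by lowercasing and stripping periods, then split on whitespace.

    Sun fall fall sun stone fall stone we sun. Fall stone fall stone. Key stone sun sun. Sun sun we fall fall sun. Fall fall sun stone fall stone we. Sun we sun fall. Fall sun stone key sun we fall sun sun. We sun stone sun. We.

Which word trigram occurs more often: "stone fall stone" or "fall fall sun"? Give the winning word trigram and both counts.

"stone fall stone": 3 occurrences
"fall fall sun": 4 occurrences

"fall fall sun" (4 vs 3)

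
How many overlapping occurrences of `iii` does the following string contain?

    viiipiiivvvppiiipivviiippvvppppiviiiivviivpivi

Sliding a length-3 window over the 46 characters (44 positions):
  position 2–4: iii
  position 6–8: iii
  position 14–16: iii
  position 21–23: iii
  position 34–36: iii
  position 35–37: iii

6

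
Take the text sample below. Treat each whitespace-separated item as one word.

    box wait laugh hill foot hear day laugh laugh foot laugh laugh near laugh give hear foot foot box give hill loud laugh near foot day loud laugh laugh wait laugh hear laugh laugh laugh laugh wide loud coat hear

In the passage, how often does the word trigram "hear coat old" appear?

0

Scanning the 38 overlapping trigram windows for "hear coat old":
  (none found)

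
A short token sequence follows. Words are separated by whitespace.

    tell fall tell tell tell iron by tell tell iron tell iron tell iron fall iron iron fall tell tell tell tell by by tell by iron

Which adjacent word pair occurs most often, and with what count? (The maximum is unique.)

Bigram frequencies (highest first):
  tell tell: 6
  tell iron: 4
  fall tell: 2
  by tell: 2
  iron tell: 2
  iron fall: 2
  … (7 more, each ≤ 2)

"tell tell", 6 times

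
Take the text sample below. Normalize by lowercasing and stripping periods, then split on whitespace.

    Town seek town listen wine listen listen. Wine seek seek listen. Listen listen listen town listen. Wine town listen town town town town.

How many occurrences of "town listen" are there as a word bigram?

Scanning the 22 overlapping bigram windows for "town listen":
  position 3–4: town listen
  position 15–16: town listen
  position 18–19: town listen

3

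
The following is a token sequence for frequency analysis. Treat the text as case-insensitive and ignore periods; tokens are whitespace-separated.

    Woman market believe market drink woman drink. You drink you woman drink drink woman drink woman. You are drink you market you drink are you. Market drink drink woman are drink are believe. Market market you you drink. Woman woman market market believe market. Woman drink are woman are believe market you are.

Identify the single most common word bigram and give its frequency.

"drink woman", 5 times

Bigram frequencies (highest first):
  drink woman: 5
  believe market: 4
  woman drink: 4
  drink you: 3
  you drink: 3
  market you: 3
  … (18 more, each ≤ 3)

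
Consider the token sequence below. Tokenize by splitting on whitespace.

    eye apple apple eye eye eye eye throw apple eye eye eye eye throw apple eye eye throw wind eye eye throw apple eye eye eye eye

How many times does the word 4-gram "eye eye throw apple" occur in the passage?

3

Scanning the 24 overlapping 4-gram windows for "eye eye throw apple":
  position 6–9: eye eye throw apple
  position 12–15: eye eye throw apple
  position 20–23: eye eye throw apple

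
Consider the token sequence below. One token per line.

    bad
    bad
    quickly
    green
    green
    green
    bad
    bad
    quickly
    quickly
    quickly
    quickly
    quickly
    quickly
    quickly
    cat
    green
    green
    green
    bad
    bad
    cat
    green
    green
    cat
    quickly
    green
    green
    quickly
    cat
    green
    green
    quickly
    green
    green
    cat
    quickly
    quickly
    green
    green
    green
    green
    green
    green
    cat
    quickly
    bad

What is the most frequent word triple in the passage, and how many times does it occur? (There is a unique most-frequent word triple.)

Trigram frequencies (highest first):
  green green green: 6
  quickly quickly quickly: 5
  quickly green green: 4
  cat green green: 3
  green green cat: 3
  green cat quickly: 3
  … (16 more, each ≤ 2)

"green green green", 6 times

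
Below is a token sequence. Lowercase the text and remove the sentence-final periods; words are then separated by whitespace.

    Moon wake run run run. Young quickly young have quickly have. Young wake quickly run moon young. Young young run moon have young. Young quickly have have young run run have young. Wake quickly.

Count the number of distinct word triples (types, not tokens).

34 tokens → 32 trigram windows in total.
Repeated trigrams (each contributes count−1 duplicates):
  have young wake: 2
  young wake quickly: 2
2 duplicate windows → 32 − 2 = 30 distinct.

30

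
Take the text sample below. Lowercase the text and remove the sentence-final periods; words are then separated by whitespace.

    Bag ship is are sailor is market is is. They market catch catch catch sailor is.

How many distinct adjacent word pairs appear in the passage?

16 tokens → 15 bigram windows in total.
Repeated bigrams (each contributes count−1 duplicates):
  catch catch: 2
  sailor is: 2
2 duplicate windows → 15 − 2 = 13 distinct.

13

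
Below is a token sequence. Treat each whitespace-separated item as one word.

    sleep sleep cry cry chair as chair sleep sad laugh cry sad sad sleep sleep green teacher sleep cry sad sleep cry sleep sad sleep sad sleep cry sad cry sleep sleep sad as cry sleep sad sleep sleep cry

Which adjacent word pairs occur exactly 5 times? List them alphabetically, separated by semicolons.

sad sleep; sleep cry; sleep sad

Bigram counts meeting the condition (exactly 5 times):
  sad sleep: 5
  sleep cry: 5
  sleep sad: 5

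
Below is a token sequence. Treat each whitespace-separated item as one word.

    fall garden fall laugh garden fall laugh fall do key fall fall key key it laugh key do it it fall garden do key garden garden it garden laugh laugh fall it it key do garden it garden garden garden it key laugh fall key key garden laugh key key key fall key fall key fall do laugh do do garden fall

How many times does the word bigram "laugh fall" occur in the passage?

3

Scanning the 61 overlapping bigram windows for "laugh fall":
  position 7–8: laugh fall
  position 30–31: laugh fall
  position 43–44: laugh fall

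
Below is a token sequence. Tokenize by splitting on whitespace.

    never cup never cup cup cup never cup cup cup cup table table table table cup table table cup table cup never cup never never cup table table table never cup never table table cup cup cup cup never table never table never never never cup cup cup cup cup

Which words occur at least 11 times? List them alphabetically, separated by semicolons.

Unigram counts meeting the condition (at least 11 times):
  cup: 23
  never: 13
  table: 14

cup; never; table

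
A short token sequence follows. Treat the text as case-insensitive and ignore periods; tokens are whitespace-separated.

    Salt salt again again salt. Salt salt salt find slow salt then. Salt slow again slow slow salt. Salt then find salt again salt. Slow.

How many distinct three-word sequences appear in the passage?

25 tokens → 23 trigram windows in total.
Repeated trigrams (each contributes count−1 duplicates):
  salt salt salt: 2
1 duplicate windows → 23 − 1 = 22 distinct.

22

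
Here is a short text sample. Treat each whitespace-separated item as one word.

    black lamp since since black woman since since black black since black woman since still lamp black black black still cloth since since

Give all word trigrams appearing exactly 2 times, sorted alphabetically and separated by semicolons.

Trigram counts meeting the condition (exactly 2 times):
  black woman since: 2
  since black woman: 2
  since since black: 2

black woman since; since black woman; since since black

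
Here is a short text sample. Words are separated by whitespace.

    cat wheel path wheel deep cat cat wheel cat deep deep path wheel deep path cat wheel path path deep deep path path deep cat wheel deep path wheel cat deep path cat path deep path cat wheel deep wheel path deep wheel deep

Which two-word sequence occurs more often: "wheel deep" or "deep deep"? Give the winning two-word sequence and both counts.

"wheel deep": 5 occurrences
"deep deep": 2 occurrences

"wheel deep" (5 vs 2)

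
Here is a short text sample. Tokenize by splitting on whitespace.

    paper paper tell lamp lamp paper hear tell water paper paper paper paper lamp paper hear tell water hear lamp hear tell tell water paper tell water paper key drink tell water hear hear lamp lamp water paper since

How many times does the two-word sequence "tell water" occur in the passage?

Scanning the 38 overlapping bigram windows for "tell water":
  position 8–9: tell water
  position 17–18: tell water
  position 23–24: tell water
  position 26–27: tell water
  position 31–32: tell water

5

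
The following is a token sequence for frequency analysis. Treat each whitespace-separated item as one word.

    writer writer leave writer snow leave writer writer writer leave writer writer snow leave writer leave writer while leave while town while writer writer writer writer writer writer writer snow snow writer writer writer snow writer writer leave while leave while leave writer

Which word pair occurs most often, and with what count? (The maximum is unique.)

"writer writer", 13 times

Bigram frequencies (highest first):
  writer writer: 13
  leave writer: 6
  writer leave: 4
  writer snow: 4
  while leave: 3
  leave while: 3
  … (7 more, each ≤ 2)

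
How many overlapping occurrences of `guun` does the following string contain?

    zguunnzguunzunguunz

Sliding a length-4 window over the 19 characters (16 positions):
  position 2–5: guun
  position 8–11: guun
  position 15–18: guun

3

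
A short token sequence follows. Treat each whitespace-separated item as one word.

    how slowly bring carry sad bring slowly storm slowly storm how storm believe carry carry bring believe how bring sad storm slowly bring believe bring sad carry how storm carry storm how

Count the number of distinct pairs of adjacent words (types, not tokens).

24

32 tokens → 31 bigram windows in total.
Repeated bigrams (each contributes count−1 duplicates):
  bring believe: 2
  bring sad: 2
  how storm: 2
  slowly bring: 2
  slowly storm: 2
  storm how: 2
  storm slowly: 2
7 duplicate windows → 31 − 7 = 24 distinct.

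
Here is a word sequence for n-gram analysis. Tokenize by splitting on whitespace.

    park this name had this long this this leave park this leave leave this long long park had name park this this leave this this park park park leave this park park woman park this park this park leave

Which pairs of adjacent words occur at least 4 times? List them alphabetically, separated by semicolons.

park this; this park

Bigram counts meeting the condition (at least 4 times):
  park this: 5
  this park: 4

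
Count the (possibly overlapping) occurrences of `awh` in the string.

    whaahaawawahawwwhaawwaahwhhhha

Sliding a length-3 window over the 30 characters (28 positions):
  (no match at any position)

0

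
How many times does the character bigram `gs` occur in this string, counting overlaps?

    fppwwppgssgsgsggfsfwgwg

Sliding a length-2 window over the 23 characters (22 positions):
  position 8–9: gs
  position 11–12: gs
  position 13–14: gs

3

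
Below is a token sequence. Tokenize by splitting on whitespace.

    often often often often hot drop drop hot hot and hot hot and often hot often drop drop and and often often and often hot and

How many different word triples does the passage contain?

21

26 tokens → 24 trigram windows in total.
Repeated trigrams (each contributes count−1 duplicates):
  and often hot: 2
  hot hot and: 2
  often often often: 2
3 duplicate windows → 24 − 3 = 21 distinct.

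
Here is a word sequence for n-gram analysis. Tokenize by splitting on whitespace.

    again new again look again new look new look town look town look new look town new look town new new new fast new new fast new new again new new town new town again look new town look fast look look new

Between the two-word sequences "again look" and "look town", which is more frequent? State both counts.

"look town" (4 vs 2)

"again look": 2 occurrences
"look town": 4 occurrences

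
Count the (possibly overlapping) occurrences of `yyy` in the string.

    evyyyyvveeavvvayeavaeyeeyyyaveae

Sliding a length-3 window over the 32 characters (30 positions):
  position 3–5: yyy
  position 4–6: yyy
  position 25–27: yyy

3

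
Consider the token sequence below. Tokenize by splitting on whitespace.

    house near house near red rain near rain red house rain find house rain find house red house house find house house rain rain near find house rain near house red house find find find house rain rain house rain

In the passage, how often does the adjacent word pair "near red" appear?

1

Scanning the 39 overlapping bigram windows for "near red":
  position 4–5: near red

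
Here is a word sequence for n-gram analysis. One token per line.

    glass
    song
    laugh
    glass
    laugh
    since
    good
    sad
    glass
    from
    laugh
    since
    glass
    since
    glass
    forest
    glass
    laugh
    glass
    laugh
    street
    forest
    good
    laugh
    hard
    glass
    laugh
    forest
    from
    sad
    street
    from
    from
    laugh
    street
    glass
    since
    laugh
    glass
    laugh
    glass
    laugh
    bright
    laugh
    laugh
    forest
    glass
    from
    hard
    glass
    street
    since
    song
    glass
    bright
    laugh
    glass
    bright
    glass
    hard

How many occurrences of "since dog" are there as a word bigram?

Scanning the 59 overlapping bigram windows for "since dog":
  (none found)

0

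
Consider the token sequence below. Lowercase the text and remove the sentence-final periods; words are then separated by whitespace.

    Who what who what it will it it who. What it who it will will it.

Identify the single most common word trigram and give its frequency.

Trigram frequencies (highest first):
  who what it: 2
  who what who: 1
  what who what: 1
  what it will: 1
  it will it: 1
  will it it: 1
  … (7 more, each ≤ 1)

"who what it", 2 times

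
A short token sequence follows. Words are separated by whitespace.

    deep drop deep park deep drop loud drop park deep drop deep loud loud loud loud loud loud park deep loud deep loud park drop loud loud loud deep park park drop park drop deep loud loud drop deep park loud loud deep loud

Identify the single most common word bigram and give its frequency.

Bigram frequencies (highest first):
  loud loud: 9
  deep loud: 5
  drop deep: 4
  deep drop: 3
  deep park: 3
  park deep: 3
  … (8 more, each ≤ 3)

"loud loud", 9 times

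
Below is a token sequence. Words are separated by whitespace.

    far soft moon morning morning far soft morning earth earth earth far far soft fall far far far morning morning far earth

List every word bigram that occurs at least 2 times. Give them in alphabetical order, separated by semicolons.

earth earth; far far; far soft; morning far; morning morning

Bigram counts meeting the condition (at least 2 times):
  earth earth: 2
  far far: 3
  far soft: 3
  morning far: 2
  morning morning: 2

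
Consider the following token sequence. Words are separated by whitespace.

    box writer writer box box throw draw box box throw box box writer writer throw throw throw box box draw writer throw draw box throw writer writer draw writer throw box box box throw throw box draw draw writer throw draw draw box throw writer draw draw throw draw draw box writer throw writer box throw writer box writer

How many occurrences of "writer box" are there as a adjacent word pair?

3

Scanning the 58 overlapping bigram windows for "writer box":
  position 3–4: writer box
  position 54–55: writer box
  position 57–58: writer box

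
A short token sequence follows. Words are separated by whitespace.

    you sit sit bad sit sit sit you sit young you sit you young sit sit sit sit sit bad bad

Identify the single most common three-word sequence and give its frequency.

"sit sit sit", 4 times

Trigram frequencies (highest first):
  sit sit sit: 4
  sit sit bad: 2
  you sit sit: 1
  sit bad sit: 1
  bad sit sit: 1
  sit sit you: 1
  … (9 more, each ≤ 1)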